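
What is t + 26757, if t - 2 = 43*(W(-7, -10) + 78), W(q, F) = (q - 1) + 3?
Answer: 29898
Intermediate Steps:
W(q, F) = 2 + q (W(q, F) = (-1 + q) + 3 = 2 + q)
t = 3141 (t = 2 + 43*((2 - 7) + 78) = 2 + 43*(-5 + 78) = 2 + 43*73 = 2 + 3139 = 3141)
t + 26757 = 3141 + 26757 = 29898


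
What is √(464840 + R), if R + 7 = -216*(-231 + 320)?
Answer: 43*√241 ≈ 667.54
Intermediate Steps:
R = -19231 (R = -7 - 216*(-231 + 320) = -7 - 216*89 = -7 - 19224 = -19231)
√(464840 + R) = √(464840 - 19231) = √445609 = 43*√241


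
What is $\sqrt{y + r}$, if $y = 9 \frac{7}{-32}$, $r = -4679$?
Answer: $\frac{i \sqrt{299582}}{8} \approx 68.418 i$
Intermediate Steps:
$y = - \frac{63}{32}$ ($y = 9 \cdot 7 \left(- \frac{1}{32}\right) = 9 \left(- \frac{7}{32}\right) = - \frac{63}{32} \approx -1.9688$)
$\sqrt{y + r} = \sqrt{- \frac{63}{32} - 4679} = \sqrt{- \frac{149791}{32}} = \frac{i \sqrt{299582}}{8}$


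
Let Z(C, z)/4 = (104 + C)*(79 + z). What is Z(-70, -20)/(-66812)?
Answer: -2006/16703 ≈ -0.12010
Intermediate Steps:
Z(C, z) = 4*(79 + z)*(104 + C) (Z(C, z) = 4*((104 + C)*(79 + z)) = 4*((79 + z)*(104 + C)) = 4*(79 + z)*(104 + C))
Z(-70, -20)/(-66812) = (32864 + 316*(-70) + 416*(-20) + 4*(-70)*(-20))/(-66812) = (32864 - 22120 - 8320 + 5600)*(-1/66812) = 8024*(-1/66812) = -2006/16703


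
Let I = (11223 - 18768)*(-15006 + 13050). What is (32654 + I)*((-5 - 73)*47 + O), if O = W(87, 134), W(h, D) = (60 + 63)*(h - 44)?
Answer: 24005263902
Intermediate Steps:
W(h, D) = -5412 + 123*h (W(h, D) = 123*(-44 + h) = -5412 + 123*h)
I = 14758020 (I = -7545*(-1956) = 14758020)
O = 5289 (O = -5412 + 123*87 = -5412 + 10701 = 5289)
(32654 + I)*((-5 - 73)*47 + O) = (32654 + 14758020)*((-5 - 73)*47 + 5289) = 14790674*(-78*47 + 5289) = 14790674*(-3666 + 5289) = 14790674*1623 = 24005263902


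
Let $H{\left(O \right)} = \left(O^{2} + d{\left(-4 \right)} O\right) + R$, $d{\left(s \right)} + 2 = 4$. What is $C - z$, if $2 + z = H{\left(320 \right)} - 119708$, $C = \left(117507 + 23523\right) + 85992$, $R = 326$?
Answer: $243366$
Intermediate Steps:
$d{\left(s \right)} = 2$ ($d{\left(s \right)} = -2 + 4 = 2$)
$C = 227022$ ($C = 141030 + 85992 = 227022$)
$H{\left(O \right)} = 326 + O^{2} + 2 O$ ($H{\left(O \right)} = \left(O^{2} + 2 O\right) + 326 = 326 + O^{2} + 2 O$)
$z = -16344$ ($z = -2 + \left(\left(326 + 320^{2} + 2 \cdot 320\right) - 119708\right) = -2 + \left(\left(326 + 102400 + 640\right) - 119708\right) = -2 + \left(103366 - 119708\right) = -2 - 16342 = -16344$)
$C - z = 227022 - -16344 = 227022 + 16344 = 243366$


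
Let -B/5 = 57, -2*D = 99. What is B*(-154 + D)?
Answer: 115995/2 ≈ 57998.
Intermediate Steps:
D = -99/2 (D = -½*99 = -99/2 ≈ -49.500)
B = -285 (B = -5*57 = -285)
B*(-154 + D) = -285*(-154 - 99/2) = -285*(-407/2) = 115995/2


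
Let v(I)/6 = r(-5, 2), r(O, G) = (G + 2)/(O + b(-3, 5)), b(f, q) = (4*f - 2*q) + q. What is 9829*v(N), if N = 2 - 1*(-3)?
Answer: -117948/11 ≈ -10723.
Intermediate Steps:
b(f, q) = -q + 4*f (b(f, q) = (-2*q + 4*f) + q = -q + 4*f)
r(O, G) = (2 + G)/(-17 + O) (r(O, G) = (G + 2)/(O + (-1*5 + 4*(-3))) = (2 + G)/(O + (-5 - 12)) = (2 + G)/(O - 17) = (2 + G)/(-17 + O))
N = 5 (N = 2 + 3 = 5)
v(I) = -12/11 (v(I) = 6*((2 + 2)/(-17 - 5)) = 6*(4/(-22)) = 6*(-1/22*4) = 6*(-2/11) = -12/11)
9829*v(N) = 9829*(-12/11) = -117948/11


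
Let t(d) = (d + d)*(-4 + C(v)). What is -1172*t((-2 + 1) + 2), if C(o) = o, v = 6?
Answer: -4688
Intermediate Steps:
t(d) = 4*d (t(d) = (d + d)*(-4 + 6) = (2*d)*2 = 4*d)
-1172*t((-2 + 1) + 2) = -4688*((-2 + 1) + 2) = -4688*(-1 + 2) = -4688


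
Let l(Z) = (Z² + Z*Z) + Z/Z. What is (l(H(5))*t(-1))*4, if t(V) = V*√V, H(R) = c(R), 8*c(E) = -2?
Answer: -9*I/2 ≈ -4.5*I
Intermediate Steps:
c(E) = -¼ (c(E) = (⅛)*(-2) = -¼)
H(R) = -¼
l(Z) = 1 + 2*Z² (l(Z) = (Z² + Z²) + 1 = 2*Z² + 1 = 1 + 2*Z²)
t(V) = V^(3/2)
(l(H(5))*t(-1))*4 = ((1 + 2*(-¼)²)*(-1)^(3/2))*4 = ((1 + 2*(1/16))*(-I))*4 = ((1 + ⅛)*(-I))*4 = (9*(-I)/8)*4 = -9*I/8*4 = -9*I/2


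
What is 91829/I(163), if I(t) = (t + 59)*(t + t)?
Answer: 91829/72372 ≈ 1.2688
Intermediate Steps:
I(t) = 2*t*(59 + t) (I(t) = (59 + t)*(2*t) = 2*t*(59 + t))
91829/I(163) = 91829/((2*163*(59 + 163))) = 91829/((2*163*222)) = 91829/72372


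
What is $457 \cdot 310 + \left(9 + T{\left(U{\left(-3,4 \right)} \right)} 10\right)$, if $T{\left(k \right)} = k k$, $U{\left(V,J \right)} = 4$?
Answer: $141839$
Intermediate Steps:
$T{\left(k \right)} = k^{2}$
$457 \cdot 310 + \left(9 + T{\left(U{\left(-3,4 \right)} \right)} 10\right) = 457 \cdot 310 + \left(9 + 4^{2} \cdot 10\right) = 141670 + \left(9 + 16 \cdot 10\right) = 141670 + \left(9 + 160\right) = 141670 + 169 = 141839$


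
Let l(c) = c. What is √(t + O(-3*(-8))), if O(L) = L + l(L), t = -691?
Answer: I*√643 ≈ 25.357*I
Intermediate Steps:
O(L) = 2*L (O(L) = L + L = 2*L)
√(t + O(-3*(-8))) = √(-691 + 2*(-3*(-8))) = √(-691 + 2*24) = √(-691 + 48) = √(-643) = I*√643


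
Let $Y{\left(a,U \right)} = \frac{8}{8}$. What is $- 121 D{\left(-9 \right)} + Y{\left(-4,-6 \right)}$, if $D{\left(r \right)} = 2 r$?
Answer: $2179$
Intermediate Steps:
$Y{\left(a,U \right)} = 1$ ($Y{\left(a,U \right)} = 8 \cdot \frac{1}{8} = 1$)
$- 121 D{\left(-9 \right)} + Y{\left(-4,-6 \right)} = - 121 \cdot 2 \left(-9\right) + 1 = \left(-121\right) \left(-18\right) + 1 = 2178 + 1 = 2179$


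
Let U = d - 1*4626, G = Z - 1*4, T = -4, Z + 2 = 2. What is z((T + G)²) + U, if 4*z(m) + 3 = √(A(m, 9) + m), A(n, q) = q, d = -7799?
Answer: -49703/4 + √73/4 ≈ -12424.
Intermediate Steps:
Z = 0 (Z = -2 + 2 = 0)
G = -4 (G = 0 - 1*4 = 0 - 4 = -4)
z(m) = -¾ + √(9 + m)/4
U = -12425 (U = -7799 - 1*4626 = -7799 - 4626 = -12425)
z((T + G)²) + U = (-¾ + √(9 + (-4 - 4)²)/4) - 12425 = (-¾ + √(9 + (-8)²)/4) - 12425 = (-¾ + √(9 + 64)/4) - 12425 = (-¾ + √73/4) - 12425 = -49703/4 + √73/4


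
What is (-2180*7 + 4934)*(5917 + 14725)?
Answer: -213149292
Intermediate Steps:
(-2180*7 + 4934)*(5917 + 14725) = (-15260 + 4934)*20642 = -10326*20642 = -213149292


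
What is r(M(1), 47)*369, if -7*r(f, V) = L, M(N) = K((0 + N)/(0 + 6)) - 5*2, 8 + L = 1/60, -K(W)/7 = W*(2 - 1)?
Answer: 58917/140 ≈ 420.84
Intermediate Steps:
K(W) = -7*W (K(W) = -7*W*(2 - 1) = -7*W)
L = -479/60 (L = -8 + 1/60 = -479/60 ≈ -7.9833)
M(N) = -10 - 7*N/6 (M(N) = -7*(0 + N)/(0 + 6) - 5*2 = -7*N/6 - 10 = -10 - 7*N/6)
r(f, V) = 479/420 (r(f, V) = -⅐*(-479/60) = 479/420)
r(M(1), 47)*369 = (479/420)*369 = 58917/140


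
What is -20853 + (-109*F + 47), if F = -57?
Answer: -14593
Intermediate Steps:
-20853 + (-109*F + 47) = -20853 + (-109*(-57) + 47) = -20853 + (6213 + 47) = -20853 + 6260 = -14593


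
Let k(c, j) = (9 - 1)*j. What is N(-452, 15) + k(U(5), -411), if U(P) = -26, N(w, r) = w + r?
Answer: -3725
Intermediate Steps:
N(w, r) = r + w
k(c, j) = 8*j
N(-452, 15) + k(U(5), -411) = (15 - 452) + 8*(-411) = -437 - 3288 = -3725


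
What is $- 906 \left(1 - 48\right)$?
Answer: $42582$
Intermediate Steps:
$- 906 \left(1 - 48\right) = \left(-906\right) \left(-47\right) = 42582$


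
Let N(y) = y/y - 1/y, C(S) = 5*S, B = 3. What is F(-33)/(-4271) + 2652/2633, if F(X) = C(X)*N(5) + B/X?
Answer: 128419361/123700973 ≈ 1.0381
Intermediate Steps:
N(y) = 1 - 1/y
F(X) = 3/X + 4*X (F(X) = (5*X)*((-1 + 5)/5) + 3/X = (5*X)*((⅕)*4) + 3/X = (5*X)*(⅘) + 3/X = 4*X + 3/X = 3/X + 4*X)
F(-33)/(-4271) + 2652/2633 = (3/(-33) + 4*(-33))/(-4271) + 2652/2633 = (3*(-1/33) - 132)*(-1/4271) + 2652*(1/2633) = (-1/11 - 132)*(-1/4271) + 2652/2633 = -1453/11*(-1/4271) + 2652/2633 = 1453/46981 + 2652/2633 = 128419361/123700973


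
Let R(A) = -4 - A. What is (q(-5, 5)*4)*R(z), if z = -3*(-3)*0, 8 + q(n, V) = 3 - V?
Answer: 160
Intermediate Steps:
q(n, V) = -5 - V (q(n, V) = -8 + (3 - V) = -5 - V)
z = 0 (z = 9*0 = 0)
(q(-5, 5)*4)*R(z) = ((-5 - 1*5)*4)*(-4 - 1*0) = ((-5 - 5)*4)*(-4 + 0) = -10*4*(-4) = -40*(-4) = 160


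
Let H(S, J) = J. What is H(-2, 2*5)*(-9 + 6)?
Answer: -30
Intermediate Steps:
H(-2, 2*5)*(-9 + 6) = (2*5)*(-9 + 6) = 10*(-3) = -30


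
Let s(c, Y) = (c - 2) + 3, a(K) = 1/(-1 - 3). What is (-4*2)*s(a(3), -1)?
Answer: -6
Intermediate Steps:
a(K) = -¼ (a(K) = 1/(-4) = -¼)
s(c, Y) = 1 + c (s(c, Y) = (-2 + c) + 3 = 1 + c)
(-4*2)*s(a(3), -1) = (-4*2)*(1 - ¼) = -8*¾ = -6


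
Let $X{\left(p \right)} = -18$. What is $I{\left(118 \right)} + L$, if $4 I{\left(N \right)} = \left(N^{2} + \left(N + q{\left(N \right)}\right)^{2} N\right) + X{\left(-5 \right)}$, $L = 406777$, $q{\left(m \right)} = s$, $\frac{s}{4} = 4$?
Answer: $\frac{1879911}{2} \approx 9.3996 \cdot 10^{5}$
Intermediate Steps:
$s = 16$ ($s = 4 \cdot 4 = 16$)
$q{\left(m \right)} = 16$
$I{\left(N \right)} = - \frac{9}{2} + \frac{N^{2}}{4} + \frac{N \left(16 + N\right)^{2}}{4}$ ($I{\left(N \right)} = \frac{\left(N^{2} + \left(N + 16\right)^{2} N\right) - 18}{4} = \frac{\left(N^{2} + \left(16 + N\right)^{2} N\right) - 18}{4} = \frac{\left(N^{2} + N \left(16 + N\right)^{2}\right) - 18}{4} = \frac{-18 + N^{2} + N \left(16 + N\right)^{2}}{4} = - \frac{9}{2} + \frac{N^{2}}{4} + \frac{N \left(16 + N\right)^{2}}{4}$)
$I{\left(118 \right)} + L = \left(- \frac{9}{2} + \frac{118^{2}}{4} + \frac{1}{4} \cdot 118 \left(16 + 118\right)^{2}\right) + 406777 = \left(- \frac{9}{2} + \frac{1}{4} \cdot 13924 + \frac{1}{4} \cdot 118 \cdot 134^{2}\right) + 406777 = \left(- \frac{9}{2} + 3481 + \frac{1}{4} \cdot 118 \cdot 17956\right) + 406777 = \left(- \frac{9}{2} + 3481 + 529702\right) + 406777 = \frac{1066357}{2} + 406777 = \frac{1879911}{2}$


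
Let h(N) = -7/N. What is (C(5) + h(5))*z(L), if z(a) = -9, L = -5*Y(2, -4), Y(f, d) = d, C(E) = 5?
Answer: -162/5 ≈ -32.400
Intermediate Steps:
L = 20 (L = -5*(-4) = 20)
(C(5) + h(5))*z(L) = (5 - 7/5)*(-9) = (18/5)*(-9) = -162/5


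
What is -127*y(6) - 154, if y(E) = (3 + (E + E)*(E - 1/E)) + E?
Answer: -10187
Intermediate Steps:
y(E) = 3 + E + 2*E*(E - 1/E) (y(E) = (3 + (2*E)*(E - 1/E)) + E = (3 + 2*E*(E - 1/E)) + E = 3 + E + 2*E*(E - 1/E))
-127*y(6) - 154 = -127*(1 + 6 + 2*6²) - 154 = -127*(1 + 6 + 2*36) - 154 = -127*(1 + 6 + 72) - 154 = -127*79 - 154 = -10033 - 154 = -10187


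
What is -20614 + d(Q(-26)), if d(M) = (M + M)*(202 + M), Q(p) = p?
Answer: -29766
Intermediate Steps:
d(M) = 2*M*(202 + M) (d(M) = (2*M)*(202 + M) = 2*M*(202 + M))
-20614 + d(Q(-26)) = -20614 + 2*(-26)*(202 - 26) = -20614 + 2*(-26)*176 = -20614 - 9152 = -29766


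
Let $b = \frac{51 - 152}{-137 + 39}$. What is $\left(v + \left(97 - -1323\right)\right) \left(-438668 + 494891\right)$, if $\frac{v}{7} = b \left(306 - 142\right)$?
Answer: $\frac{1024495506}{7} \approx 1.4636 \cdot 10^{8}$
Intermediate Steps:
$b = \frac{101}{98}$ ($b = - \frac{101}{-98} = \left(-101\right) \left(- \frac{1}{98}\right) = \frac{101}{98} \approx 1.0306$)
$v = \frac{8282}{7}$ ($v = 7 \frac{101 \left(306 - 142\right)}{98} = 7 \cdot \frac{101}{98} \cdot 164 = 7 \cdot \frac{8282}{49} = \frac{8282}{7} \approx 1183.1$)
$\left(v + \left(97 - -1323\right)\right) \left(-438668 + 494891\right) = \left(\frac{8282}{7} + \left(97 - -1323\right)\right) \left(-438668 + 494891\right) = \left(\frac{8282}{7} + \left(97 + 1323\right)\right) 56223 = \left(\frac{8282}{7} + 1420\right) 56223 = \frac{18222}{7} \cdot 56223 = \frac{1024495506}{7}$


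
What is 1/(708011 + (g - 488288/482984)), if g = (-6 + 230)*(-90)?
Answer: 60373/41527567387 ≈ 1.4538e-6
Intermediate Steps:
g = -20160 (g = 224*(-90) = -20160)
1/(708011 + (g - 488288/482984)) = 1/(708011 + (-20160 - 488288/482984)) = 1/(708011 + (-20160 - 488288*1/482984)) = 1/(708011 + (-20160 - 61036/60373)) = 1/(708011 - 1217180716/60373) = 1/(41527567387/60373) = 60373/41527567387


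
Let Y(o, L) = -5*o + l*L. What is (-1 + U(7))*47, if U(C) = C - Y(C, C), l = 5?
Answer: 282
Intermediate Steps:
Y(o, L) = -5*o + 5*L
U(C) = C (U(C) = C - (-5*C + 5*C) = C - 1*0 = C + 0 = C)
(-1 + U(7))*47 = (-1 + 7)*47 = 6*47 = 282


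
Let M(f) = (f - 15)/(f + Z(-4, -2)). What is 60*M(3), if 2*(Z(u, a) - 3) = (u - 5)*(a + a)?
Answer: -30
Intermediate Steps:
Z(u, a) = 3 + a*(-5 + u) (Z(u, a) = 3 + ((u - 5)*(a + a))/2 = 3 + ((-5 + u)*(2*a))/2 = 3 + (2*a*(-5 + u))/2 = 3 + a*(-5 + u))
M(f) = (-15 + f)/(21 + f) (M(f) = (f - 15)/(f + (3 - 5*(-2) - 2*(-4))) = (-15 + f)/(f + (3 + 10 + 8)) = (-15 + f)/(f + 21) = (-15 + f)/(21 + f))
60*M(3) = 60*((-15 + 3)/(21 + 3)) = 60*(-12/24) = 60*((1/24)*(-12)) = 60*(-1/2) = -30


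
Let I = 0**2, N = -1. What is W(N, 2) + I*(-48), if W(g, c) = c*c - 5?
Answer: -1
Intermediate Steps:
I = 0
W(g, c) = -5 + c**2 (W(g, c) = c**2 - 5 = -5 + c**2)
W(N, 2) + I*(-48) = (-5 + 2**2) + 0*(-48) = (-5 + 4) + 0 = -1 + 0 = -1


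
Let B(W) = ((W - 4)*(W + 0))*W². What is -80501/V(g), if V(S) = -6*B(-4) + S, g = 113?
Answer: 80501/2959 ≈ 27.205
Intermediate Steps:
B(W) = W³*(-4 + W) (B(W) = ((-4 + W)*W)*W² = (W*(-4 + W))*W² = W³*(-4 + W))
V(S) = -3072 + S (V(S) = -6*(-4)³*(-4 - 4) + S = -(-384)*(-8) + S = -6*512 + S = -3072 + S)
-80501/V(g) = -80501/(-3072 + 113) = -80501/(-2959) = -80501*(-1/2959) = 80501/2959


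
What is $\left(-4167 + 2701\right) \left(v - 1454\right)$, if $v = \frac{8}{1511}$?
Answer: $\frac{3220781476}{1511} \approx 2.1316 \cdot 10^{6}$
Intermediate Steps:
$v = \frac{8}{1511}$ ($v = 8 \cdot \frac{1}{1511} = \frac{8}{1511} \approx 0.0052945$)
$\left(-4167 + 2701\right) \left(v - 1454\right) = \left(-4167 + 2701\right) \left(\frac{8}{1511} - 1454\right) = \left(-1466\right) \left(- \frac{2196986}{1511}\right) = \frac{3220781476}{1511}$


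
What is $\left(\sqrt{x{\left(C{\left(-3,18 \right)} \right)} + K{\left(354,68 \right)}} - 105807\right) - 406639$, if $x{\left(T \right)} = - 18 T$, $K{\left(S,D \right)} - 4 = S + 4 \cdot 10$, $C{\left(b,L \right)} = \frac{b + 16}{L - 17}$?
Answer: $-512446 + 2 \sqrt{41} \approx -5.1243 \cdot 10^{5}$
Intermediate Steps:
$C{\left(b,L \right)} = \frac{16 + b}{-17 + L}$
$K{\left(S,D \right)} = 44 + S$ ($K{\left(S,D \right)} = 4 + \left(S + 4 \cdot 10\right) = 4 + \left(S + 40\right) = 4 + \left(40 + S\right) = 44 + S$)
$\left(\sqrt{x{\left(C{\left(-3,18 \right)} \right)} + K{\left(354,68 \right)}} - 105807\right) - 406639 = \left(\sqrt{- 18 \frac{16 - 3}{-17 + 18} + \left(44 + 354\right)} - 105807\right) - 406639 = \left(\sqrt{- 18 \cdot 1^{-1} \cdot 13 + 398} - 105807\right) - 406639 = \left(\sqrt{- 18 \cdot 1 \cdot 13 + 398} - 105807\right) - 406639 = \left(\sqrt{\left(-18\right) 13 + 398} - 105807\right) - 406639 = \left(\sqrt{-234 + 398} - 105807\right) - 406639 = \left(\sqrt{164} - 105807\right) - 406639 = \left(2 \sqrt{41} - 105807\right) - 406639 = \left(-105807 + 2 \sqrt{41}\right) - 406639 = -512446 + 2 \sqrt{41}$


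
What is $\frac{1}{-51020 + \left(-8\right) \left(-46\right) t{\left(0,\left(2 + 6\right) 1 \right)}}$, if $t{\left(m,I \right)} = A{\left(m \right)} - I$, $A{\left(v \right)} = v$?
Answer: $- \frac{1}{53964} \approx -1.8531 \cdot 10^{-5}$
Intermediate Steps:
$t{\left(m,I \right)} = m - I$
$\frac{1}{-51020 + \left(-8\right) \left(-46\right) t{\left(0,\left(2 + 6\right) 1 \right)}} = \frac{1}{-51020 + \left(-8\right) \left(-46\right) \left(0 - \left(2 + 6\right) 1\right)} = \frac{1}{-51020 + 368 \left(0 - 8 \cdot 1\right)} = \frac{1}{-51020 + 368 \left(0 - 8\right)} = \frac{1}{-51020 + 368 \left(-8\right)} = \frac{1}{-51020 - 2944} = \frac{1}{-53964} = - \frac{1}{53964}$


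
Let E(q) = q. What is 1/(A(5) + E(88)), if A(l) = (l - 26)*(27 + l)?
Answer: -1/584 ≈ -0.0017123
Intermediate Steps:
A(l) = (-26 + l)*(27 + l)
1/(A(5) + E(88)) = 1/((-702 + 5 + 5**2) + 88) = 1/((-702 + 5 + 25) + 88) = 1/(-672 + 88) = 1/(-584) = -1/584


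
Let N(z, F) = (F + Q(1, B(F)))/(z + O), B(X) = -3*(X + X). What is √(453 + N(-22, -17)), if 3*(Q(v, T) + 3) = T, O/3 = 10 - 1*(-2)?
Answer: √454 ≈ 21.307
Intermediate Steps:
O = 36 (O = 3*(10 - 1*(-2)) = 3*(10 + 2) = 3*12 = 36)
B(X) = -6*X
Q(v, T) = -3 + T/3
N(z, F) = (-3 - F)/(36 + z) (N(z, F) = (F + (-3 + (-6*F)/3))/(z + 36) = (F + (-3 - 2*F))/(36 + z) = (-3 - F)/(36 + z))
√(453 + N(-22, -17)) = √(453 + (-3 - 1*(-17))/(36 - 22)) = √(453 + (-3 + 17)/14) = √(453 + (1/14)*14) = √(453 + 1) = √454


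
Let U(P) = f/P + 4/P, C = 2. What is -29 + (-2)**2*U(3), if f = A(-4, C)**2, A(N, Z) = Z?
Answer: -55/3 ≈ -18.333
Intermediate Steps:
f = 4 (f = 2**2 = 4)
U(P) = 8/P (U(P) = 4/P + 4/P = 8/P)
-29 + (-2)**2*U(3) = -29 + (-2)**2*(8/3) = -29 + 4*(8*(1/3)) = -29 + 4*(8/3) = -29 + 32/3 = -55/3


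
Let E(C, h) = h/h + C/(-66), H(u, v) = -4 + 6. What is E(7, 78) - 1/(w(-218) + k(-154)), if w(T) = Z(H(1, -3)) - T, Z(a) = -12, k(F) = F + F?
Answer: 169/187 ≈ 0.90374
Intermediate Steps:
H(u, v) = 2
k(F) = 2*F
E(C, h) = 1 - C/66 (E(C, h) = 1 + C*(-1/66) = 1 - C/66)
w(T) = -12 - T
E(7, 78) - 1/(w(-218) + k(-154)) = (1 - 1/66*7) - 1/((-12 - 1*(-218)) + 2*(-154)) = (1 - 7/66) - 1/((-12 + 218) - 308) = 59/66 - 1/(206 - 308) = 59/66 - 1/(-102) = 59/66 - 1*(-1/102) = 59/66 + 1/102 = 169/187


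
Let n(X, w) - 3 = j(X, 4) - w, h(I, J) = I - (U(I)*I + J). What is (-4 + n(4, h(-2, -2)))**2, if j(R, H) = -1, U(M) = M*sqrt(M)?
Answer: -28 - 16*I*sqrt(2) ≈ -28.0 - 22.627*I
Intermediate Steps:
U(M) = M**(3/2)
h(I, J) = I - J - I**(5/2) (h(I, J) = I - (I**(3/2)*I + J) = I - (I**(5/2) + J) = I - (J + I**(5/2)) = I + (-J - I**(5/2)) = I - J - I**(5/2))
n(X, w) = 2 - w (n(X, w) = 3 + (-1 - w) = 2 - w)
(-4 + n(4, h(-2, -2)))**2 = (-4 + (2 - (-2 - 1*(-2) - (-2)**(5/2))))**2 = (-4 + (2 - (-2 + 2 - 4*I*sqrt(2))))**2 = (-4 + (2 - (-4)*I*sqrt(2)))**2 = (-4 + (2 + 4*I*sqrt(2)))**2 = (-2 + 4*I*sqrt(2))**2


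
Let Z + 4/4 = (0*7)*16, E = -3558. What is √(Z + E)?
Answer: I*√3559 ≈ 59.657*I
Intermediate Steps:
Z = -1 (Z = -1 + (0*7)*16 = -1 + 0*16 = -1 + 0 = -1)
√(Z + E) = √(-1 - 3558) = √(-3559) = I*√3559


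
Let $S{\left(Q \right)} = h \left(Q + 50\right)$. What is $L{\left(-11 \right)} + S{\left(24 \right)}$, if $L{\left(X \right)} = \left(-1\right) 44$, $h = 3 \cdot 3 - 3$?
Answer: $400$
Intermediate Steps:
$h = 6$ ($h = 9 - 3 = 6$)
$S{\left(Q \right)} = 300 + 6 Q$ ($S{\left(Q \right)} = 6 \left(Q + 50\right) = 6 \left(50 + Q\right) = 300 + 6 Q$)
$L{\left(X \right)} = -44$
$L{\left(-11 \right)} + S{\left(24 \right)} = -44 + \left(300 + 6 \cdot 24\right) = -44 + \left(300 + 144\right) = -44 + 444 = 400$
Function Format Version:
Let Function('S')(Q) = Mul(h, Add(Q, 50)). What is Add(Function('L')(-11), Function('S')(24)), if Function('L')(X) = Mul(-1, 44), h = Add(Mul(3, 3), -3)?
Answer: 400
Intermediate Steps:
h = 6 (h = Add(9, -3) = 6)
Function('S')(Q) = Add(300, Mul(6, Q)) (Function('S')(Q) = Mul(6, Add(Q, 50)) = Mul(6, Add(50, Q)) = Add(300, Mul(6, Q)))
Function('L')(X) = -44
Add(Function('L')(-11), Function('S')(24)) = Add(-44, Add(300, Mul(6, 24))) = Add(-44, Add(300, 144)) = Add(-44, 444) = 400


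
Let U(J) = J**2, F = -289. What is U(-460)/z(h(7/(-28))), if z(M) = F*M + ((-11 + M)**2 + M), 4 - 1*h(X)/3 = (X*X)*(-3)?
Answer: -54169600/925583 ≈ -58.525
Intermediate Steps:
h(X) = 12 + 9*X**2 (h(X) = 12 - 3*X*X*(-3) = 12 - 3*X**2*(-3) = 12 - (-9)*X**2 = 12 + 9*X**2)
z(M) = (-11 + M)**2 - 288*M (z(M) = -289*M + ((-11 + M)**2 + M) = -289*M + (M + (-11 + M)**2) = (-11 + M)**2 - 288*M)
U(-460)/z(h(7/(-28))) = (-460)**2/((-11 + (12 + 9*(7/(-28))**2))**2 - 288*(12 + 9*(7/(-28))**2)) = 211600/((-11 + (12 + 9*(7*(-1/28))**2))**2 - 288*(12 + 9*(7*(-1/28))**2)) = 211600/((-11 + (12 + 9*(-1/4)**2))**2 - 288*(12 + 9*(-1/4)**2)) = 211600/((-11 + (12 + 9*(1/16)))**2 - 288*(12 + 9*(1/16))) = 211600/((-11 + (12 + 9/16))**2 - 288*(12 + 9/16)) = 211600/((-11 + 201/16)**2 - 288*201/16) = 211600/((25/16)**2 - 3618) = 211600/(625/256 - 3618) = 211600/(-925583/256) = 211600*(-256/925583) = -54169600/925583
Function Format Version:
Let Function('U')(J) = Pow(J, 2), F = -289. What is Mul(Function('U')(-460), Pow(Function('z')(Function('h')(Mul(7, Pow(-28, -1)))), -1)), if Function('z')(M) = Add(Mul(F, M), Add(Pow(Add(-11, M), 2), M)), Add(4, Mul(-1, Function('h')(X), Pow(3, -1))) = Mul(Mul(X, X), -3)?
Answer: Rational(-54169600, 925583) ≈ -58.525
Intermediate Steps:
Function('h')(X) = Add(12, Mul(9, Pow(X, 2))) (Function('h')(X) = Add(12, Mul(-3, Mul(Mul(X, X), -3))) = Add(12, Mul(-3, Mul(Pow(X, 2), -3))) = Add(12, Mul(-3, Mul(-3, Pow(X, 2)))) = Add(12, Mul(9, Pow(X, 2))))
Function('z')(M) = Add(Pow(Add(-11, M), 2), Mul(-288, M)) (Function('z')(M) = Add(Mul(-289, M), Add(Pow(Add(-11, M), 2), M)) = Add(Mul(-289, M), Add(M, Pow(Add(-11, M), 2))) = Add(Pow(Add(-11, M), 2), Mul(-288, M)))
Mul(Function('U')(-460), Pow(Function('z')(Function('h')(Mul(7, Pow(-28, -1)))), -1)) = Mul(Pow(-460, 2), Pow(Add(Pow(Add(-11, Add(12, Mul(9, Pow(Mul(7, Pow(-28, -1)), 2)))), 2), Mul(-288, Add(12, Mul(9, Pow(Mul(7, Pow(-28, -1)), 2))))), -1)) = Mul(211600, Pow(Add(Pow(Add(-11, Add(12, Mul(9, Pow(Mul(7, Rational(-1, 28)), 2)))), 2), Mul(-288, Add(12, Mul(9, Pow(Mul(7, Rational(-1, 28)), 2))))), -1)) = Mul(211600, Pow(Add(Pow(Add(-11, Add(12, Mul(9, Pow(Rational(-1, 4), 2)))), 2), Mul(-288, Add(12, Mul(9, Pow(Rational(-1, 4), 2))))), -1)) = Mul(211600, Pow(Add(Pow(Add(-11, Add(12, Mul(9, Rational(1, 16)))), 2), Mul(-288, Add(12, Mul(9, Rational(1, 16))))), -1)) = Mul(211600, Pow(Add(Pow(Add(-11, Add(12, Rational(9, 16))), 2), Mul(-288, Add(12, Rational(9, 16)))), -1)) = Mul(211600, Pow(Add(Pow(Add(-11, Rational(201, 16)), 2), Mul(-288, Rational(201, 16))), -1)) = Mul(211600, Pow(Add(Pow(Rational(25, 16), 2), -3618), -1)) = Mul(211600, Pow(Add(Rational(625, 256), -3618), -1)) = Mul(211600, Pow(Rational(-925583, 256), -1)) = Mul(211600, Rational(-256, 925583)) = Rational(-54169600, 925583)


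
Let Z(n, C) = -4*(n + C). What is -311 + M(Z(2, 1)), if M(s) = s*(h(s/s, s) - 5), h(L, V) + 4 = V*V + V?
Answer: -1787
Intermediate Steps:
Z(n, C) = -4*C - 4*n (Z(n, C) = -4*(C + n) = -4*C - 4*n)
h(L, V) = -4 + V + V² (h(L, V) = -4 + (V*V + V) = -4 + (V² + V) = -4 + (V + V²) = -4 + V + V²)
M(s) = s*(-9 + s + s²) (M(s) = s*((-4 + s + s²) - 5) = s*(-9 + s + s²))
-311 + M(Z(2, 1)) = -311 + (-4*1 - 4*2)*(-9 + (-4*1 - 4*2) + (-4*1 - 4*2)²) = -311 + (-4 - 8)*(-9 + (-4 - 8) + (-4 - 8)²) = -311 - 12*(-9 - 12 + (-12)²) = -311 - 12*(-9 - 12 + 144) = -311 - 12*123 = -311 - 1476 = -1787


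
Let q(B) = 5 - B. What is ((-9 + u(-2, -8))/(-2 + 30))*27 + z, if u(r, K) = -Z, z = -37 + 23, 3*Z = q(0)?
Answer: -170/7 ≈ -24.286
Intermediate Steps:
Z = 5/3 (Z = (5 - 1*0)/3 = (5 + 0)/3 = (⅓)*5 = 5/3 ≈ 1.6667)
z = -14
u(r, K) = -5/3 (u(r, K) = -1*5/3 = -5/3)
((-9 + u(-2, -8))/(-2 + 30))*27 + z = ((-9 - 5/3)/(-2 + 30))*27 - 14 = -32/3/28*27 - 14 = -32/3*1/28*27 - 14 = -8/21*27 - 14 = -72/7 - 14 = -170/7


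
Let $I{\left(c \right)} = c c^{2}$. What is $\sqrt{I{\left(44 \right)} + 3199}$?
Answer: $\sqrt{88383} \approx 297.29$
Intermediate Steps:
$I{\left(c \right)} = c^{3}$
$\sqrt{I{\left(44 \right)} + 3199} = \sqrt{44^{3} + 3199} = \sqrt{85184 + 3199} = \sqrt{88383}$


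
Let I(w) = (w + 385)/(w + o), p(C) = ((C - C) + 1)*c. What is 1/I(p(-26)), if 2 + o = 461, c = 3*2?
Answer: 465/391 ≈ 1.1893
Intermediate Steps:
c = 6
o = 459 (o = -2 + 461 = 459)
p(C) = 6 (p(C) = ((C - C) + 1)*6 = (0 + 1)*6 = 1*6 = 6)
I(w) = (385 + w)/(459 + w) (I(w) = (w + 385)/(w + 459) = (385 + w)/(459 + w))
1/I(p(-26)) = 1/((385 + 6)/(459 + 6)) = 1/(391/465) = 465/391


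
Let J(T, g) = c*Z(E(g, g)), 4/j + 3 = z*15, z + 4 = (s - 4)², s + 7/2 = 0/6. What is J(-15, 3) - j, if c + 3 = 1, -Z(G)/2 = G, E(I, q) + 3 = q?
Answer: -16/3123 ≈ -0.0051233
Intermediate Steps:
E(I, q) = -3 + q
s = -7/2 (s = -7/2 + 0/6 = -7/2 + 0*(⅙) = -7/2 + 0 = -7/2 ≈ -3.5000)
Z(G) = -2*G
z = 209/4 (z = -4 + (-7/2 - 4)² = -4 + (-15/2)² = -4 + 225/4 = 209/4 ≈ 52.250)
c = -2 (c = -3 + 1 = -2)
j = 16/3123 (j = 4/(-3 + (209/4)*15) = 4/(-3 + 3135/4) = 4/(3123/4) = 4*(4/3123) = 16/3123 ≈ 0.0051233)
J(T, g) = -12 + 4*g (J(T, g) = -(-4)*(-3 + g) = -2*(6 - 2*g) = -12 + 4*g)
J(-15, 3) - j = (-12 + 4*3) - 1*16/3123 = (-12 + 12) - 16/3123 = 0 - 16/3123 = -16/3123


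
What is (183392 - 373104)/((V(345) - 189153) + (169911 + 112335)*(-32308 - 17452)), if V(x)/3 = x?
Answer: 94856/7022374539 ≈ 1.3508e-5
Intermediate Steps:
V(x) = 3*x
(183392 - 373104)/((V(345) - 189153) + (169911 + 112335)*(-32308 - 17452)) = (183392 - 373104)/((3*345 - 189153) + (169911 + 112335)*(-32308 - 17452)) = -189712/((1035 - 189153) + 282246*(-49760)) = -189712/(-188118 - 14044560960) = -189712/(-14044749078) = -189712*(-1/14044749078) = 94856/7022374539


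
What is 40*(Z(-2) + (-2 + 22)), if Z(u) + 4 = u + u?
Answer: 480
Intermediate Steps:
Z(u) = -4 + 2*u (Z(u) = -4 + (u + u) = -4 + 2*u)
40*(Z(-2) + (-2 + 22)) = 40*((-4 + 2*(-2)) + (-2 + 22)) = 40*((-4 - 4) + 20) = 40*(-8 + 20) = 40*12 = 480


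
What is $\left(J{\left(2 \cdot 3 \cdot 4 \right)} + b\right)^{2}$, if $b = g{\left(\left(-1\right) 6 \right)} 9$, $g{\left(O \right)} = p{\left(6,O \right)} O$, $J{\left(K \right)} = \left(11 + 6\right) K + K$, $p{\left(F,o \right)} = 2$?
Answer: $104976$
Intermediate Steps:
$J{\left(K \right)} = 18 K$ ($J{\left(K \right)} = 17 K + K = 18 K$)
$g{\left(O \right)} = 2 O$
$b = -108$ ($b = 2 \left(\left(-1\right) 6\right) 9 = 2 \left(-6\right) 9 = \left(-12\right) 9 = -108$)
$\left(J{\left(2 \cdot 3 \cdot 4 \right)} + b\right)^{2} = \left(18 \cdot 2 \cdot 3 \cdot 4 - 108\right)^{2} = \left(18 \cdot 6 \cdot 4 - 108\right)^{2} = \left(18 \cdot 24 - 108\right)^{2} = \left(432 - 108\right)^{2} = 324^{2} = 104976$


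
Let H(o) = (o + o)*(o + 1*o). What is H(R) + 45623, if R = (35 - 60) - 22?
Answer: 54459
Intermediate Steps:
R = -47 (R = -25 - 22 = -47)
H(o) = 4*o² (H(o) = (2*o)*(o + o) = (2*o)*(2*o) = 4*o²)
H(R) + 45623 = 4*(-47)² + 45623 = 4*2209 + 45623 = 8836 + 45623 = 54459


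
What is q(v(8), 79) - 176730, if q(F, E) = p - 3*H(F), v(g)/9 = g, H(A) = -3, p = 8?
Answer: -176713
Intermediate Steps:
v(g) = 9*g
q(F, E) = 17 (q(F, E) = 8 - 3*(-3) = 8 + 9 = 17)
q(v(8), 79) - 176730 = 17 - 176730 = -176713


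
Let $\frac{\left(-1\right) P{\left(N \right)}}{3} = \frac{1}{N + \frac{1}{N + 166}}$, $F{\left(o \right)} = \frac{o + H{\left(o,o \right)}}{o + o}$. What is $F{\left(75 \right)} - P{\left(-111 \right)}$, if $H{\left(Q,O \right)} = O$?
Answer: $\frac{5939}{6104} \approx 0.97297$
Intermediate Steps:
$F{\left(o \right)} = 1$ ($F{\left(o \right)} = \frac{o + o}{o + o} = \frac{2 o}{2 o} = 2 o \frac{1}{2 o} = 1$)
$P{\left(N \right)} = - \frac{3}{N + \frac{1}{166 + N}}$ ($P{\left(N \right)} = - \frac{3}{N + \frac{1}{N + 166}} = - \frac{3}{N + \frac{1}{166 + N}}$)
$F{\left(75 \right)} - P{\left(-111 \right)} = 1 - \frac{3 \left(-166 - -111\right)}{1 + \left(-111\right)^{2} + 166 \left(-111\right)} = 1 - \frac{3 \left(-166 + 111\right)}{1 + 12321 - 18426} = 1 - 3 \frac{1}{-6104} \left(-55\right) = 1 - 3 \left(- \frac{1}{6104}\right) \left(-55\right) = 1 - \frac{165}{6104} = \frac{5939}{6104}$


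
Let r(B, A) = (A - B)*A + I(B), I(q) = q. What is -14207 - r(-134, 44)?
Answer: -21905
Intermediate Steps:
r(B, A) = B + A*(A - B) (r(B, A) = (A - B)*A + B = A*(A - B) + B = B + A*(A - B))
-14207 - r(-134, 44) = -14207 - (-134 + 44² - 1*44*(-134)) = -14207 - (-134 + 1936 + 5896) = -14207 - 1*7698 = -14207 - 7698 = -21905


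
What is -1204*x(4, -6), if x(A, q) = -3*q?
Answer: -21672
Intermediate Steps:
-1204*x(4, -6) = -(-3612)*(-6) = -1204*18 = -21672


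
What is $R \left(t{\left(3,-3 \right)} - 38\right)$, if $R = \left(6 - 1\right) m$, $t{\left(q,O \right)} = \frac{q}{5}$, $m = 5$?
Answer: $-935$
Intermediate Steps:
$t{\left(q,O \right)} = \frac{q}{5}$ ($t{\left(q,O \right)} = q \frac{1}{5} = \frac{q}{5}$)
$R = 25$ ($R = \left(6 - 1\right) 5 = 5 \cdot 5 = 25$)
$R \left(t{\left(3,-3 \right)} - 38\right) = 25 \left(\frac{1}{5} \cdot 3 - 38\right) = 25 \left(\frac{3}{5} - 38\right) = 25 \left(- \frac{187}{5}\right) = -935$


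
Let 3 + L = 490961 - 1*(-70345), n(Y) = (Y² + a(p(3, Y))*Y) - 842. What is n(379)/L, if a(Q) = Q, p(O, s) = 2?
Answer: 143557/561303 ≈ 0.25576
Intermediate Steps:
n(Y) = -842 + Y² + 2*Y (n(Y) = (Y² + 2*Y) - 842 = -842 + Y² + 2*Y)
L = 561303 (L = -3 + (490961 - 1*(-70345)) = -3 + (490961 + 70345) = -3 + 561306 = 561303)
n(379)/L = (-842 + 379² + 2*379)/561303 = (-842 + 143641 + 758)*(1/561303) = 143557*(1/561303) = 143557/561303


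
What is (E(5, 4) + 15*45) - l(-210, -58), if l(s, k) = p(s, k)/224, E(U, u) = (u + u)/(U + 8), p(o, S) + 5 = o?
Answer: 1970187/2912 ≈ 676.58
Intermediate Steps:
p(o, S) = -5 + o
E(U, u) = 2*u/(8 + U) (E(U, u) = (2*u)/(8 + U) = 2*u/(8 + U))
l(s, k) = -5/224 + s/224 (l(s, k) = (-5 + s)/224 = (-5 + s)*(1/224) = -5/224 + s/224)
(E(5, 4) + 15*45) - l(-210, -58) = (2*4/(8 + 5) + 15*45) - (-5/224 + (1/224)*(-210)) = (2*4/13 + 675) - (-5/224 - 15/16) = (2*4*(1/13) + 675) - 1*(-215/224) = (8/13 + 675) + 215/224 = 8783/13 + 215/224 = 1970187/2912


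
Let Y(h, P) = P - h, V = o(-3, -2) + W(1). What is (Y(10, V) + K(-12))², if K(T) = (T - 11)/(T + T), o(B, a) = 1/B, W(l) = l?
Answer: 4489/64 ≈ 70.141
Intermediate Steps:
K(T) = (-11 + T)/(2*T) (K(T) = (-11 + T)/((2*T)) = (-11 + T)*(1/(2*T)) = (-11 + T)/(2*T))
V = ⅔ (V = 1/(-3) + 1 = -⅓ + 1 = ⅔ ≈ 0.66667)
(Y(10, V) + K(-12))² = ((⅔ - 1*10) + (½)*(-11 - 12)/(-12))² = ((⅔ - 10) + (½)*(-1/12)*(-23))² = (-28/3 + 23/24)² = (-67/8)² = 4489/64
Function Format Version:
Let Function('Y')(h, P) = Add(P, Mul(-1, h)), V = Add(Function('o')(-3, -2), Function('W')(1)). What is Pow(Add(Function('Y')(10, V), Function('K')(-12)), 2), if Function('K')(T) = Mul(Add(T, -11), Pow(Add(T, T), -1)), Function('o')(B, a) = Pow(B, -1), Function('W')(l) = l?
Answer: Rational(4489, 64) ≈ 70.141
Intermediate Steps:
Function('K')(T) = Mul(Rational(1, 2), Pow(T, -1), Add(-11, T)) (Function('K')(T) = Mul(Add(-11, T), Pow(Mul(2, T), -1)) = Mul(Add(-11, T), Mul(Rational(1, 2), Pow(T, -1))) = Mul(Rational(1, 2), Pow(T, -1), Add(-11, T)))
V = Rational(2, 3) (V = Add(Pow(-3, -1), 1) = Add(Rational(-1, 3), 1) = Rational(2, 3) ≈ 0.66667)
Pow(Add(Function('Y')(10, V), Function('K')(-12)), 2) = Pow(Add(Add(Rational(2, 3), Mul(-1, 10)), Mul(Rational(1, 2), Pow(-12, -1), Add(-11, -12))), 2) = Pow(Add(Add(Rational(2, 3), -10), Mul(Rational(1, 2), Rational(-1, 12), -23)), 2) = Pow(Add(Rational(-28, 3), Rational(23, 24)), 2) = Pow(Rational(-67, 8), 2) = Rational(4489, 64)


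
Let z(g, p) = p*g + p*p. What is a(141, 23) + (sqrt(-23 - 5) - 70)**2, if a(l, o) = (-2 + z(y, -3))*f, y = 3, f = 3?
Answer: 4866 - 280*I*sqrt(7) ≈ 4866.0 - 740.81*I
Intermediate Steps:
z(g, p) = p**2 + g*p (z(g, p) = g*p + p**2 = p**2 + g*p)
a(l, o) = -6 (a(l, o) = (-2 - 3*(3 - 3))*3 = (-2 - 3*0)*3 = (-2 + 0)*3 = -2*3 = -6)
a(141, 23) + (sqrt(-23 - 5) - 70)**2 = -6 + (sqrt(-23 - 5) - 70)**2 = -6 + (sqrt(-28) - 70)**2 = -6 + (2*I*sqrt(7) - 70)**2 = -6 + (-70 + 2*I*sqrt(7))**2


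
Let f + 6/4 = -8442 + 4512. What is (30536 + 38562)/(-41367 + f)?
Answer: -138196/90597 ≈ -1.5254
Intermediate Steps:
f = -7863/2 (f = -3/2 + (-8442 + 4512) = -3/2 - 3930 = -7863/2 ≈ -3931.5)
(30536 + 38562)/(-41367 + f) = (30536 + 38562)/(-41367 - 7863/2) = 69098/(-90597/2) = 69098*(-2/90597) = -138196/90597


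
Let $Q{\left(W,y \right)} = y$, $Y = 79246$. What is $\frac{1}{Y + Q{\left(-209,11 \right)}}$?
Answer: $\frac{1}{79257} \approx 1.2617 \cdot 10^{-5}$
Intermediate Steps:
$\frac{1}{Y + Q{\left(-209,11 \right)}} = \frac{1}{79246 + 11} = \frac{1}{79257}$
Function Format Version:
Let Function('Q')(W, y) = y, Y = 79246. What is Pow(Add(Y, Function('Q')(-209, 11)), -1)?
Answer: Rational(1, 79257) ≈ 1.2617e-5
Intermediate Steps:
Pow(Add(Y, Function('Q')(-209, 11)), -1) = Pow(Add(79246, 11), -1) = Pow(79257, -1) = Rational(1, 79257)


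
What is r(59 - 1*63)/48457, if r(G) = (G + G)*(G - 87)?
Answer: 728/48457 ≈ 0.015024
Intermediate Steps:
r(G) = 2*G*(-87 + G) (r(G) = (2*G)*(-87 + G) = 2*G*(-87 + G))
r(59 - 1*63)/48457 = (2*(59 - 1*63)*(-87 + (59 - 1*63)))/48457 = (2*(59 - 63)*(-87 + (59 - 63)))*(1/48457) = (2*(-4)*(-87 - 4))*(1/48457) = (2*(-4)*(-91))*(1/48457) = 728*(1/48457) = 728/48457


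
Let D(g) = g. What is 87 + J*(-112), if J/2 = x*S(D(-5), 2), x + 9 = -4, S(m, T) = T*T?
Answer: 11735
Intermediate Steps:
S(m, T) = T**2
x = -13 (x = -9 - 4 = -13)
J = -104 (J = 2*(-13*2**2) = 2*(-13*4) = 2*(-52) = -104)
87 + J*(-112) = 87 - 104*(-112) = 87 + 11648 = 11735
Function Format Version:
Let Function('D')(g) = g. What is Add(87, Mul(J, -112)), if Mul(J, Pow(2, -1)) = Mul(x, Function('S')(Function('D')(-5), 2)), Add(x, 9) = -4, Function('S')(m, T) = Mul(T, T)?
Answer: 11735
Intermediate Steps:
Function('S')(m, T) = Pow(T, 2)
x = -13 (x = Add(-9, -4) = -13)
J = -104 (J = Mul(2, Mul(-13, Pow(2, 2))) = Mul(2, Mul(-13, 4)) = Mul(2, -52) = -104)
Add(87, Mul(J, -112)) = Add(87, Mul(-104, -112)) = Add(87, 11648) = 11735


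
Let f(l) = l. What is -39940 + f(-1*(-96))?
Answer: -39844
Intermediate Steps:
-39940 + f(-1*(-96)) = -39940 - 1*(-96) = -39940 + 96 = -39844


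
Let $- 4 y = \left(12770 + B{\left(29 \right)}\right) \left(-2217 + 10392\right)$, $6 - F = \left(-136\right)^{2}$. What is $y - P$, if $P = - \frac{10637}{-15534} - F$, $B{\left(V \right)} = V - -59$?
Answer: $- \frac{204249017911}{7767} \approx -2.6297 \cdot 10^{7}$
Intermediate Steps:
$F = -18490$ ($F = 6 - \left(-136\right)^{2} = 6 - 18496 = -18490$)
$B{\left(V \right)} = 59 + V$ ($B{\left(V \right)} = V + 59 = 59 + V$)
$y = - \frac{52557075}{2}$ ($y = - \frac{\left(12770 + \left(59 + 29\right)\right) \left(-2217 + 10392\right)}{4} = - \frac{\left(12770 + 88\right) 8175}{4} = - \frac{12858 \cdot 8175}{4} = \left(- \frac{1}{4}\right) 105114150 = - \frac{52557075}{2} \approx -2.6279 \cdot 10^{7}$)
$P = \frac{287234297}{15534}$ ($P = - \frac{10637}{-15534} - -18490 = \left(-10637\right) \left(- \frac{1}{15534}\right) + 18490 = \frac{10637}{15534} + 18490 = \frac{287234297}{15534} \approx 18491.0$)
$y - P = - \frac{52557075}{2} - \frac{287234297}{15534} = - \frac{204249017911}{7767}$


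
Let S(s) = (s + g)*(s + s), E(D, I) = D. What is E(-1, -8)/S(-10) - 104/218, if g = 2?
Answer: -8429/17440 ≈ -0.48331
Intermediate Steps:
S(s) = 2*s*(2 + s) (S(s) = (s + 2)*(s + s) = (2 + s)*(2*s) = 2*s*(2 + s))
E(-1, -8)/S(-10) - 104/218 = -1/(2*(-10)*(2 - 10)) - 104/218 = -1/(2*(-10)*(-8)) - 104*1/218 = -1/160 - 52/109 = -8429/17440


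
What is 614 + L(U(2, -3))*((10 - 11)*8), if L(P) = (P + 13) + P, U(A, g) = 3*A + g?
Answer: 462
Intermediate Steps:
U(A, g) = g + 3*A
L(P) = 13 + 2*P (L(P) = (13 + P) + P = 13 + 2*P)
614 + L(U(2, -3))*((10 - 11)*8) = 614 + (13 + 2*(-3 + 3*2))*((10 - 11)*8) = 614 + (13 + 2*(-3 + 6))*(-1*8) = 614 + (13 + 2*3)*(-8) = 614 + (13 + 6)*(-8) = 614 + 19*(-8) = 614 - 152 = 462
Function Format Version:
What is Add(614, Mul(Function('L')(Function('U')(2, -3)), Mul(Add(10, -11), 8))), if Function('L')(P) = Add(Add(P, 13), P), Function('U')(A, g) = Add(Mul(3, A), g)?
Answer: 462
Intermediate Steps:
Function('U')(A, g) = Add(g, Mul(3, A))
Function('L')(P) = Add(13, Mul(2, P)) (Function('L')(P) = Add(Add(13, P), P) = Add(13, Mul(2, P)))
Add(614, Mul(Function('L')(Function('U')(2, -3)), Mul(Add(10, -11), 8))) = Add(614, Mul(Add(13, Mul(2, Add(-3, Mul(3, 2)))), Mul(Add(10, -11), 8))) = Add(614, Mul(Add(13, Mul(2, Add(-3, 6))), Mul(-1, 8))) = Add(614, Mul(Add(13, Mul(2, 3)), -8)) = Add(614, Mul(Add(13, 6), -8)) = Add(614, Mul(19, -8)) = Add(614, -152) = 462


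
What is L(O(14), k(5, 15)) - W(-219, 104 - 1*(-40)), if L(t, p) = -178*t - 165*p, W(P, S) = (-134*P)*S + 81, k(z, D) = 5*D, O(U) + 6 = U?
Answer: -4239704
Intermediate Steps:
O(U) = -6 + U
W(P, S) = 81 - 134*P*S (W(P, S) = -134*P*S + 81 = 81 - 134*P*S)
L(O(14), k(5, 15)) - W(-219, 104 - 1*(-40)) = (-178*(-6 + 14) - 825*15) - (81 - 134*(-219)*(104 - 1*(-40))) = (-178*8 - 165*75) - (81 - 134*(-219)*(104 + 40)) = (-1424 - 12375) - (81 - 134*(-219)*144) = -13799 - (81 + 4225824) = -13799 - 1*4225905 = -13799 - 4225905 = -4239704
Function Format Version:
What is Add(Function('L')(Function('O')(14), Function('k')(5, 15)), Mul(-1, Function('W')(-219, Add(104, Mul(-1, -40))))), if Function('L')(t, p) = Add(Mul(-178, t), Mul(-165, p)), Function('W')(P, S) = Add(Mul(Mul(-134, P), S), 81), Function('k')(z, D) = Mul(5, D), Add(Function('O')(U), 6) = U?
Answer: -4239704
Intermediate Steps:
Function('O')(U) = Add(-6, U)
Function('W')(P, S) = Add(81, Mul(-134, P, S)) (Function('W')(P, S) = Add(Mul(-134, P, S), 81) = Add(81, Mul(-134, P, S)))
Add(Function('L')(Function('O')(14), Function('k')(5, 15)), Mul(-1, Function('W')(-219, Add(104, Mul(-1, -40))))) = Add(Add(Mul(-178, Add(-6, 14)), Mul(-165, Mul(5, 15))), Mul(-1, Add(81, Mul(-134, -219, Add(104, Mul(-1, -40)))))) = Add(Add(Mul(-178, 8), Mul(-165, 75)), Mul(-1, Add(81, Mul(-134, -219, Add(104, 40))))) = Add(Add(-1424, -12375), Mul(-1, Add(81, Mul(-134, -219, 144)))) = Add(-13799, Mul(-1, Add(81, 4225824))) = Add(-13799, Mul(-1, 4225905)) = Add(-13799, -4225905) = -4239704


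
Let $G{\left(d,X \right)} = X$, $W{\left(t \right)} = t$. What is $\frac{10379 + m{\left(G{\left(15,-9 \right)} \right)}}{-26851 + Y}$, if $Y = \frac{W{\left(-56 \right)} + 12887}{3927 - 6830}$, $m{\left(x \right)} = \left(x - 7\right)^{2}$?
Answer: $- \frac{30873405}{77961284} \approx -0.39601$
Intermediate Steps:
$m{\left(x \right)} = \left(-7 + x\right)^{2}$
$Y = - \frac{12831}{2903}$ ($Y = \frac{-56 + 12887}{3927 - 6830} = \frac{12831}{-2903} = 12831 \left(- \frac{1}{2903}\right) = - \frac{12831}{2903} \approx -4.4199$)
$\frac{10379 + m{\left(G{\left(15,-9 \right)} \right)}}{-26851 + Y} = \frac{10379 + \left(-7 - 9\right)^{2}}{-26851 - \frac{12831}{2903}} = \frac{10379 + \left(-16\right)^{2}}{- \frac{77961284}{2903}} = \left(10379 + 256\right) \left(- \frac{2903}{77961284}\right) = 10635 \left(- \frac{2903}{77961284}\right) = - \frac{30873405}{77961284}$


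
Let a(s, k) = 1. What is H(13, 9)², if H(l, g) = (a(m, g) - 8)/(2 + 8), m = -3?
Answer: 49/100 ≈ 0.49000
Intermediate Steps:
H(l, g) = -7/10 (H(l, g) = (1 - 8)/(2 + 8) = -7/10)
H(13, 9)² = (-7/10)² = 49/100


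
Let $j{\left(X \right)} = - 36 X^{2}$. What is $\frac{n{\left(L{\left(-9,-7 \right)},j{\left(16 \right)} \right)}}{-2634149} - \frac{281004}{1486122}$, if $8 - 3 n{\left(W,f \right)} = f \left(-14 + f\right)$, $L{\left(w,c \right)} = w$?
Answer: $\frac{20699062523866}{1957333390089} \approx 10.575$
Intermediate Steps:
$n{\left(W,f \right)} = \frac{8}{3} - \frac{f \left(-14 + f\right)}{3}$
$\frac{n{\left(L{\left(-9,-7 \right)},j{\left(16 \right)} \right)}}{-2634149} - \frac{281004}{1486122} = \frac{\frac{8}{3} - \frac{\left(- 36 \cdot 16^{2}\right)^{2}}{3} + \frac{14 \left(- 36 \cdot 16^{2}\right)}{3}}{-2634149} - \frac{281004}{1486122} = \left(\frac{8}{3} - \frac{\left(\left(-36\right) 256\right)^{2}}{3} + \frac{14 \left(\left(-36\right) 256\right)}{3}\right) \left(- \frac{1}{2634149}\right) - \frac{46834}{247687} = \left(\frac{8}{3} - \frac{\left(-9216\right)^{2}}{3} + \frac{14}{3} \left(-9216\right)\right) \left(- \frac{1}{2634149}\right) - \frac{46834}{247687} = \left(\frac{8}{3} - 28311552 - 43008\right) \left(- \frac{1}{2634149}\right) - \frac{46834}{247687} = \left(- \frac{85063672}{3}\right) \left(- \frac{1}{2634149}\right) - \frac{46834}{247687} = \frac{85063672}{7902447} - \frac{46834}{247687} = \frac{20699062523866}{1957333390089}$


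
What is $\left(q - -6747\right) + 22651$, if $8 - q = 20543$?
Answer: $8863$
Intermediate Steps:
$q = -20535$ ($q = 8 - 20543 = -20535$)
$\left(q - -6747\right) + 22651 = \left(-20535 - -6747\right) + 22651 = \left(-20535 + 6747\right) + 22651 = -13788 + 22651 = 8863$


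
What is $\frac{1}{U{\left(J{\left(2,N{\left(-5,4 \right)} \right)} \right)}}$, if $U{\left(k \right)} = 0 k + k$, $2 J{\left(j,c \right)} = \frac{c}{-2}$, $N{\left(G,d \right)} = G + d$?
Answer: $4$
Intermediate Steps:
$J{\left(j,c \right)} = - \frac{c}{4}$ ($J{\left(j,c \right)} = \frac{c \frac{1}{-2}}{2} = \frac{c \left(- \frac{1}{2}\right)}{2} = \frac{\left(- \frac{1}{2}\right) c}{2} = - \frac{c}{4}$)
$U{\left(k \right)} = k$ ($U{\left(k \right)} = 0 + k = k$)
$\frac{1}{U{\left(J{\left(2,N{\left(-5,4 \right)} \right)} \right)}} = \frac{1}{\left(- \frac{1}{4}\right) \left(-5 + 4\right)} = \frac{1}{\left(- \frac{1}{4}\right) \left(-1\right)} = \frac{1}{\frac{1}{4}} = 4$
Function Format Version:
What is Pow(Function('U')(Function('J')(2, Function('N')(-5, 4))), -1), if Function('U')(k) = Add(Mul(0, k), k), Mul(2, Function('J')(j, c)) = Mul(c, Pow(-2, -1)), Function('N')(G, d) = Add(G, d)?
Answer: 4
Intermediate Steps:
Function('J')(j, c) = Mul(Rational(-1, 4), c) (Function('J')(j, c) = Mul(Rational(1, 2), Mul(c, Pow(-2, -1))) = Mul(Rational(1, 2), Mul(c, Rational(-1, 2))) = Mul(Rational(1, 2), Mul(Rational(-1, 2), c)) = Mul(Rational(-1, 4), c))
Function('U')(k) = k (Function('U')(k) = Add(0, k) = k)
Pow(Function('U')(Function('J')(2, Function('N')(-5, 4))), -1) = Pow(Mul(Rational(-1, 4), Add(-5, 4)), -1) = Pow(Mul(Rational(-1, 4), -1), -1) = Pow(Rational(1, 4), -1) = 4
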